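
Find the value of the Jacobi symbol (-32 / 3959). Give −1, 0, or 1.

First reduce: -32 ≡ 3927 (mod 3959).
Reciprocity: 3927 ≡ 3 and 3959 ≡ 3 (mod 4), so (3927/3959) = −(3959/3927).
Reduce top mod 3927: now compute (32/3927).
Pull out 2^5: since 3927 ≡ 7 (mod 8), (2/3927) = +1, so (2/3927)^5 = +1.
Reached (1/3927) = 1. Collecting the sign flips along the way, the symbol is -1.

-1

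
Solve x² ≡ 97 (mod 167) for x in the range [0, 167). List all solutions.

Since 167 ≡ 3 (mod 4), a square root of 97 is 97^((167+1)/4) = 97^42 mod 167.
Repeated squaring: 97^2≡57, 97^4≡76, 97^8≡98, 97^16≡85, 97^32≡44 (mod 167).
97^42 = 97^(32+8+2) ≡ 127 (mod 167).
Check: 127² = 16129 ≡ 97 (mod 167). The two roots are 40 and 127.

40, 127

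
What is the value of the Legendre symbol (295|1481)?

-1

Reciprocity: 295 ≡ 3 and 1481 ≡ 1 (mod 4), so (295/1481) = +(1481/295).
Reduce top mod 295: now compute (6/295).
Pull out 2: since 295 ≡ 7 (mod 8), (2/295) = +1.
Reciprocity: 3 ≡ 3 and 295 ≡ 3 (mod 4), so (3/295) = −(295/3).
Reduce top mod 3: now compute (1/3).
Reached (1/3) = 1. Collecting the sign flips along the way, the symbol is -1.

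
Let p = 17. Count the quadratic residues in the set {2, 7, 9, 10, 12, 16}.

3

(2/17) = +1 → QR.
(7/17) = -1 → non-residue.
(9/17) = +1 → QR.
(10/17) = -1 → non-residue.
(12/17) = -1 → non-residue.
(16/17) = +1 → QR.
Total quadratic residues among the 6: 3.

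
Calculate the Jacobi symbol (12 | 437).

Pull out 2^2: since 437 ≡ 5 (mod 8), (2/437) = -1, so (2/437)^2 = +1.
Reciprocity: 3 ≡ 3 and 437 ≡ 1 (mod 4), so (3/437) = +(437/3).
Reduce top mod 3: now compute (2/3).
Pull out 2: since 3 ≡ 3 (mod 8), (2/3) = -1.
Reached (1/3) = 1. Collecting the sign flips along the way, the symbol is -1.

-1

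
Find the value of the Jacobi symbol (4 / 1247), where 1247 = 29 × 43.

1

Pull out 2^2: since 1247 ≡ 7 (mod 8), (2/1247) = +1, so (2/1247)^2 = +1.
Reached (1/1247) = 1. Collecting the sign flips along the way, the symbol is +1.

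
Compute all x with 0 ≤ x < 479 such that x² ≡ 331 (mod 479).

143, 336

Since 479 ≡ 3 (mod 4), a square root of 331 is 331^((479+1)/4) = 331^120 mod 479.
Repeated squaring: 331^2≡349, 331^4≡135, 331^8≡23, 331^16≡50, 331^32≡105, 331^64≡8 (mod 479).
331^120 = 331^(64+32+16+8) ≡ 336 (mod 479).
Check: 336² = 112896 ≡ 331 (mod 479). The two roots are 143 and 336.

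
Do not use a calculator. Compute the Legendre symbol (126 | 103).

Euler's criterion: (126/103) ≡ 23^51 (mod 103).
23^2 ≡ 14 (mod 103)
23^4 ≡ 93 (mod 103)
23^8 ≡ 100 (mod 103)
23^16 ≡ 9 (mod 103)
23^32 ≡ 81 (mod 103)
23^51 = 23^(32+16+2+1) ≡ 1 (mod 103).
Result is 1, so (126/103) = 1.

1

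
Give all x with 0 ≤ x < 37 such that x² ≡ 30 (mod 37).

17, 20

37 ≡ 1 (mod 4), so we find a root by search.
Trying successive values, 17² = 289 ≡ 30 (mod 37). The other root is 37 − 17 = 20.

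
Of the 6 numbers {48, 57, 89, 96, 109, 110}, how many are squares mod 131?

3

(48/131) = +1 → QR.
(57/131) = -1 → non-residue.
(89/131) = +1 → QR.
(96/131) = -1 → non-residue.
(109/131) = +1 → QR.
(110/131) = -1 → non-residue.
Total quadratic residues among the 6: 3.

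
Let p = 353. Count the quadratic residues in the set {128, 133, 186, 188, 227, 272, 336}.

(128/353) = +1 → QR.
(133/353) = -1 → non-residue.
(186/353) = +1 → QR.
(188/353) = +1 → QR.
(227/353) = -1 → non-residue.
(272/353) = +1 → QR.
(336/353) = +1 → QR.
Total quadratic residues among the 7: 5.

5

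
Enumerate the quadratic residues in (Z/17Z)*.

Square k = 1,…,8 (k and 17−k give the same square):
1²=1, 2²=4, 3²=9, 4²=16, 5²≡8, 6²≡2, 7²≡15, 8²≡13 (mod 17).
So the quadratic residues mod 17 are {1, 2, 4, 8, 9, 13, 15, 16}.

1, 2, 4, 8, 9, 13, 15, 16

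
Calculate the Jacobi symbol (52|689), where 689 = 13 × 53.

0

Pull out 2^2: since 689 ≡ 1 (mod 8), (2/689) = +1, so (2/689)^2 = +1.
Reciprocity: 13 ≡ 1 and 689 ≡ 1 (mod 4), so (13/689) = +(689/13).
Reduce top mod 13: now compute (0/13).
Top reduces to 0: gcd > 1, so the symbol is 0.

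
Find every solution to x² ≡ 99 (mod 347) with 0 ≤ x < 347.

Since 347 ≡ 3 (mod 4), a square root of 99 is 99^((347+1)/4) = 99^87 mod 347.
Repeated squaring: 99^2≡85, 99^4≡285, 99^8≡27, 99^16≡35, 99^32≡184, 99^64≡197 (mod 347).
99^87 = 99^(64+16+4+2+1) ≡ 177 (mod 347).
Check: 177² = 31329 ≡ 99 (mod 347). The two roots are 170 and 177.

170, 177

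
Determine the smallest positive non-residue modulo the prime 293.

2

(2/293) = −1, so 2 is the smallest positive non-residue mod 293.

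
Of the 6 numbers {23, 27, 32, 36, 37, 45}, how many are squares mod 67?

(23/67) = +1 → QR.
(27/67) = -1 → non-residue.
(32/67) = -1 → non-residue.
(36/67) = +1 → QR.
(37/67) = +1 → QR.
(45/67) = -1 → non-residue.
Total quadratic residues among the 6: 3.

3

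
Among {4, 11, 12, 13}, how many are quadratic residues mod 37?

3

(4/37) = +1 → QR.
(11/37) = +1 → QR.
(12/37) = +1 → QR.
(13/37) = -1 → non-residue.
Total quadratic residues among the 4: 3.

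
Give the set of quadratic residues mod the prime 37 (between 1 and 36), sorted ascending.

1 3 4 7 9 10 11 12 16 21 25 26 27 28 30 33 34 36

Square k = 1,…,18 (k and 37−k give the same square):
1²=1, 2²=4, 3²=9, 4²=16, 5²=25, 6²=36, 7²≡12, 8²≡27, 9²≡7, 10²≡26, 11²≡10, 12²≡33, 13²≡21, 14²≡11, 15²≡3, 16²≡34, 17²≡30, 18²≡28 (mod 37).
So the quadratic residues mod 37 are {1, 3, 4, 7, 9, 10, 11, 12, 16, 21, 25, 26, 27, 28, 30, 33, 34, 36}.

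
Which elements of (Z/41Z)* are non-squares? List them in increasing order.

Square k = 1,…,20 (k and 41−k give the same square):
1²=1, 2²=4, 3²=9, 4²=16, 5²=25, 6²=36, 7²≡8, 8²≡23, 9²≡40, 10²≡18, 11²≡39, 12²≡21, 13²≡5, 14²≡32, 15²≡20, 16²≡10, 17²≡2, 18²≡37, 19²≡33, 20²≡31 (mod 41).
The residues are {1, 2, 4, 5, 8, 9, 10, 16, 18, 20, 21, 23, 25, 31, 32, 33, 36, 37, 39, 40}; the non-residues are the remaining 20 nonzero classes.

3, 6, 7, 11, 12, 13, 14, 15, 17, 19, 22, 24, 26, 27, 28, 29, 30, 34, 35, 38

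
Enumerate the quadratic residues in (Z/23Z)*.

Square k = 1,…,11 (k and 23−k give the same square):
1²=1, 2²=4, 3²=9, 4²=16, 5²≡2, 6²≡13, 7²≡3, 8²≡18, 9²≡12, 10²≡8, 11²≡6 (mod 23).
So the quadratic residues mod 23 are {1, 2, 3, 4, 6, 8, 9, 12, 13, 16, 18}.

1,2,3,4,6,8,9,12,13,16,18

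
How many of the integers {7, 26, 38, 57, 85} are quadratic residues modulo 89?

2

(7/89) = -1 → non-residue.
(26/89) = -1 → non-residue.
(38/89) = -1 → non-residue.
(57/89) = +1 → QR.
(85/89) = +1 → QR.
Total quadratic residues among the 5: 2.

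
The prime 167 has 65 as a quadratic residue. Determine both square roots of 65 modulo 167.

Since 167 ≡ 3 (mod 4), a square root of 65 is 65^((167+1)/4) = 65^42 mod 167.
Repeated squaring: 65^2≡50, 65^4≡162, 65^8≡25, 65^16≡124, 65^32≡12 (mod 167).
65^42 = 65^(32+8+2) ≡ 137 (mod 167).
Check: 137² = 18769 ≡ 65 (mod 167). The two roots are 30 and 137.

30, 137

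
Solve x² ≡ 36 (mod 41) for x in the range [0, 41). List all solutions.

41 ≡ 1 (mod 4), so we find a root by search.
Trying successive values, 6² = 36 ≡ 36 (mod 41). The other root is 41 − 6 = 35.

6, 35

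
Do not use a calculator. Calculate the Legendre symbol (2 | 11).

-1

Euler's criterion: (2/11) ≡ 2^5 (mod 11).
2^2 ≡ 4 (mod 11)
2^4 ≡ 5 (mod 11)
2^5 = 2^(4+1) ≡ 10 (mod 11).
Result is 10 ≡ −1, so (2/11) = −1.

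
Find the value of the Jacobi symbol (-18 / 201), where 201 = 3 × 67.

First reduce: -18 ≡ 183 (mod 201).
Reciprocity: 183 ≡ 3 and 201 ≡ 1 (mod 4), so (183/201) = +(201/183).
Reduce top mod 183: now compute (18/183).
Pull out 2: since 183 ≡ 7 (mod 8), (2/183) = +1.
Reciprocity: 9 ≡ 1 and 183 ≡ 3 (mod 4), so (9/183) = +(183/9).
Reduce top mod 9: now compute (3/9).
Reciprocity: 3 ≡ 3 and 9 ≡ 1 (mod 4), so (3/9) = +(9/3).
Reduce top mod 3: now compute (0/3).
Top reduces to 0: gcd > 1, so the symbol is 0.

0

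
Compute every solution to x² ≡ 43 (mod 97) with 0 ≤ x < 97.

97 ≡ 1 (mod 4), so we find a root by search.
Trying successive values, 25² = 625 ≡ 43 (mod 97). The other root is 97 − 25 = 72.

25, 72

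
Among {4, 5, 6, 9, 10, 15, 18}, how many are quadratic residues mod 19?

(4/19) = +1 → QR.
(5/19) = +1 → QR.
(6/19) = +1 → QR.
(9/19) = +1 → QR.
(10/19) = -1 → non-residue.
(15/19) = -1 → non-residue.
(18/19) = -1 → non-residue.
Total quadratic residues among the 7: 4.

4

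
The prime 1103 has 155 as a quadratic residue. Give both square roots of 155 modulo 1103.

Since 1103 ≡ 3 (mod 4), a square root of 155 is 155^((1103+1)/4) = 155^276 mod 1103.
Repeated squaring: 155^2≡862, 155^4≡725, 155^8≡597, 155^16≡140, 155^32≡849, 155^64≡542, 155^128≡366, 155^256≡493 (mod 1103).
155^276 = 155^(256+16+4) ≡ 802 (mod 1103).
Check: 802² = 643204 ≡ 155 (mod 1103). The two roots are 301 and 802.

301, 802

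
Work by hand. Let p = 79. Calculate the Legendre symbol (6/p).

Pull out 2: since 79 ≡ 7 (mod 8), (2/79) = +1.
Reciprocity: 3 ≡ 3 and 79 ≡ 3 (mod 4), so (3/79) = −(79/3).
Reduce top mod 3: now compute (1/3).
Reached (1/3) = 1. Collecting the sign flips along the way, the symbol is -1.

-1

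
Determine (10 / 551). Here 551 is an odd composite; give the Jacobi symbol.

Pull out 2: since 551 ≡ 7 (mod 8), (2/551) = +1.
Reciprocity: 5 ≡ 1 and 551 ≡ 3 (mod 4), so (5/551) = +(551/5).
Reduce top mod 5: now compute (1/5).
Reached (1/5) = 1. Collecting the sign flips along the way, the symbol is +1.

1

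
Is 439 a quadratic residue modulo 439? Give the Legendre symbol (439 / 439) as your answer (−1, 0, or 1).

0

First reduce: 439 ≡ 0 (mod 439).
Top reduces to 0: gcd > 1, so the symbol is 0.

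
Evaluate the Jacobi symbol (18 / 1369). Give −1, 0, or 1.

1

Pull out 2: since 1369 ≡ 1 (mod 8), (2/1369) = +1.
Reciprocity: 9 ≡ 1 and 1369 ≡ 1 (mod 4), so (9/1369) = +(1369/9).
Reduce top mod 9: now compute (1/9).
Reached (1/9) = 1. Collecting the sign flips along the way, the symbol is +1.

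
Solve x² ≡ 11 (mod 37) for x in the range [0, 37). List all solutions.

37 ≡ 1 (mod 4), so we find a root by search.
Trying successive values, 14² = 196 ≡ 11 (mod 37). The other root is 37 − 14 = 23.

14, 23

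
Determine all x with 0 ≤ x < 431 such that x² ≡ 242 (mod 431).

87, 344

Since 431 ≡ 3 (mod 4), a square root of 242 is 242^((431+1)/4) = 242^108 mod 431.
Repeated squaring: 242^2≡379, 242^4≡118, 242^8≡132, 242^16≡184, 242^32≡238, 242^64≡183 (mod 431).
242^108 = 242^(64+32+8+4) ≡ 87 (mod 431).
Check: 87² = 7569 ≡ 242 (mod 431). The two roots are 87 and 344.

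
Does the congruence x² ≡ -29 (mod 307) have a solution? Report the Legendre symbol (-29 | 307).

1

Euler's criterion: (-29/307) ≡ 278^153 (mod 307).
278^2 ≡ 227 (mod 307)
278^4 ≡ 260 (mod 307)
278^8 ≡ 60 (mod 307)
278^16 ≡ 223 (mod 307)
278^32 ≡ 302 (mod 307)
278^64 ≡ 25 (mod 307)
278^128 ≡ 11 (mod 307)
278^153 = 278^(128+16+8+1) ≡ 1 (mod 307).
Result is 1, so (-29/307) = 1.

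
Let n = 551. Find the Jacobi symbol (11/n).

-1

Reciprocity: 11 ≡ 3 and 551 ≡ 3 (mod 4), so (11/551) = −(551/11).
Reduce top mod 11: now compute (1/11).
Reached (1/11) = 1. Collecting the sign flips along the way, the symbol is -1.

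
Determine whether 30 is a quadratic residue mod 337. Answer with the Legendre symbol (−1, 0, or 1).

-1

Euler's criterion: (30/337) ≡ 30^168 (mod 337).
30^2 ≡ 226 (mod 337)
30^4 ≡ 189 (mod 337)
30^8 ≡ 336 (mod 337)
30^16 ≡ 1 (mod 337)
30^32 ≡ 1 (mod 337)
30^64 ≡ 1 (mod 337)
30^128 ≡ 1 (mod 337)
30^168 = 30^(128+32+8) ≡ 336 (mod 337).
Result is 336 ≡ −1, so (30/337) = −1.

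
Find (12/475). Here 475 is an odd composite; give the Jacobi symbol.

Pull out 2^2: since 475 ≡ 3 (mod 8), (2/475) = -1, so (2/475)^2 = +1.
Reciprocity: 3 ≡ 3 and 475 ≡ 3 (mod 4), so (3/475) = −(475/3).
Reduce top mod 3: now compute (1/3).
Reached (1/3) = 1. Collecting the sign flips along the way, the symbol is -1.

-1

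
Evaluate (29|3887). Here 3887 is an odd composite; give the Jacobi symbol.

Reciprocity: 29 ≡ 1 and 3887 ≡ 3 (mod 4), so (29/3887) = +(3887/29).
Reduce top mod 29: now compute (1/29).
Reached (1/29) = 1. Collecting the sign flips along the way, the symbol is +1.

1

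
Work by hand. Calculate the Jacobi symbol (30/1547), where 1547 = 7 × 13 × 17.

Pull out 2: since 1547 ≡ 3 (mod 8), (2/1547) = -1.
Reciprocity: 15 ≡ 3 and 1547 ≡ 3 (mod 4), so (15/1547) = −(1547/15).
Reduce top mod 15: now compute (2/15).
Pull out 2: since 15 ≡ 7 (mod 8), (2/15) = +1.
Reached (1/15) = 1. Collecting the sign flips along the way, the symbol is +1.

1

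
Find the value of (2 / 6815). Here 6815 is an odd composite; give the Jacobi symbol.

Pull out 2: since 6815 ≡ 7 (mod 8), (2/6815) = +1.
Reached (1/6815) = 1. Collecting the sign flips along the way, the symbol is +1.

1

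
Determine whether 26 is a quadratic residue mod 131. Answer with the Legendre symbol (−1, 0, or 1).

Pull out 2: since 131 ≡ 3 (mod 8), (2/131) = -1.
Reciprocity: 13 ≡ 1 and 131 ≡ 3 (mod 4), so (13/131) = +(131/13).
Reduce top mod 13: now compute (1/13).
Reached (1/13) = 1. Collecting the sign flips along the way, the symbol is -1.

-1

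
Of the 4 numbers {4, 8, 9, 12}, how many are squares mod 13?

3

(4/13) = +1 → QR.
(8/13) = -1 → non-residue.
(9/13) = +1 → QR.
(12/13) = +1 → QR.
Total quadratic residues among the 4: 3.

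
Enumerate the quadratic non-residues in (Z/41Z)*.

3 6 7 11 12 13 14 15 17 19 22 24 26 27 28 29 30 34 35 38

Square k = 1,…,20 (k and 41−k give the same square):
1²=1, 2²=4, 3²=9, 4²=16, 5²=25, 6²=36, 7²≡8, 8²≡23, 9²≡40, 10²≡18, 11²≡39, 12²≡21, 13²≡5, 14²≡32, 15²≡20, 16²≡10, 17²≡2, 18²≡37, 19²≡33, 20²≡31 (mod 41).
The residues are {1, 2, 4, 5, 8, 9, 10, 16, 18, 20, 21, 23, 25, 31, 32, 33, 36, 37, 39, 40}; the non-residues are the remaining 20 nonzero classes.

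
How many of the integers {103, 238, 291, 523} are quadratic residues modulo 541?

2

(103/541) = +1 → QR.
(238/541) = +1 → QR.
(291/541) = -1 → non-residue.
(523/541) = -1 → non-residue.
Total quadratic residues among the 4: 2.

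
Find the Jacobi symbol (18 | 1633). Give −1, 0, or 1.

1

Pull out 2: since 1633 ≡ 1 (mod 8), (2/1633) = +1.
Reciprocity: 9 ≡ 1 and 1633 ≡ 1 (mod 4), so (9/1633) = +(1633/9).
Reduce top mod 9: now compute (4/9).
Pull out 2^2: since 9 ≡ 1 (mod 8), (2/9) = +1, so (2/9)^2 = +1.
Reached (1/9) = 1. Collecting the sign flips along the way, the symbol is +1.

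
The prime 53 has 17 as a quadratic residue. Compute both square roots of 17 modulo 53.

53 ≡ 1 (mod 4), so we find a root by search.
Trying successive values, 21² = 441 ≡ 17 (mod 53). The other root is 53 − 21 = 32.

21, 32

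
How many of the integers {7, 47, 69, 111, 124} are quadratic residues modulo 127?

(7/127) = -1 → non-residue.
(47/127) = +1 → QR.
(69/127) = +1 → QR.
(111/127) = -1 → non-residue.
(124/127) = +1 → QR.
Total quadratic residues among the 5: 3.

3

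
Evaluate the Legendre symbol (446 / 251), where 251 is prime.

First reduce: 446 ≡ 195 (mod 251).
Reciprocity: 195 ≡ 3 and 251 ≡ 3 (mod 4), so (195/251) = −(251/195).
Reduce top mod 195: now compute (56/195).
Pull out 2^3: since 195 ≡ 3 (mod 8), (2/195) = -1, so (2/195)^3 = -1.
Reciprocity: 7 ≡ 3 and 195 ≡ 3 (mod 4), so (7/195) = −(195/7).
Reduce top mod 7: now compute (6/7).
Pull out 2: since 7 ≡ 7 (mod 8), (2/7) = +1.
Reciprocity: 3 ≡ 3 and 7 ≡ 3 (mod 4), so (3/7) = −(7/3).
Reduce top mod 3: now compute (1/3).
Reached (1/3) = 1. Collecting the sign flips along the way, the symbol is +1.

1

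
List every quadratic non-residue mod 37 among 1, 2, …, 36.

Square k = 1,…,18 (k and 37−k give the same square):
1²=1, 2²=4, 3²=9, 4²=16, 5²=25, 6²=36, 7²≡12, 8²≡27, 9²≡7, 10²≡26, 11²≡10, 12²≡33, 13²≡21, 14²≡11, 15²≡3, 16²≡34, 17²≡30, 18²≡28 (mod 37).
The residues are {1, 3, 4, 7, 9, 10, 11, 12, 16, 21, 25, 26, 27, 28, 30, 33, 34, 36}; the non-residues are the remaining 18 nonzero classes.

2 5 6 8 13 14 15 17 18 19 20 22 23 24 29 31 32 35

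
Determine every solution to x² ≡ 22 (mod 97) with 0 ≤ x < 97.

97 ≡ 1 (mod 4), so we find a root by search.
Trying successive values, 33² = 1089 ≡ 22 (mod 97). The other root is 97 − 33 = 64.

33, 64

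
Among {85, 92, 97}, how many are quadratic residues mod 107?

2

(85/107) = +1 → QR.
(92/107) = +1 → QR.
(97/107) = -1 → non-residue.
Total quadratic residues among the 3: 2.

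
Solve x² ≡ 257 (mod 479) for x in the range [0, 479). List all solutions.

Since 479 ≡ 3 (mod 4), a square root of 257 is 257^((479+1)/4) = 257^120 mod 479.
Repeated squaring: 257^2≡426, 257^4≡414, 257^8≡393, 257^16≡211, 257^32≡453, 257^64≡197 (mod 479).
257^120 = 257^(64+32+16+8) ≡ 89 (mod 479).
Check: 89² = 7921 ≡ 257 (mod 479). The two roots are 89 and 390.

89, 390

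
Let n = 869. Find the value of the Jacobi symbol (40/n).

-1

Pull out 2^3: since 869 ≡ 5 (mod 8), (2/869) = -1, so (2/869)^3 = -1.
Reciprocity: 5 ≡ 1 and 869 ≡ 1 (mod 4), so (5/869) = +(869/5).
Reduce top mod 5: now compute (4/5).
Pull out 2^2: since 5 ≡ 5 (mod 8), (2/5) = -1, so (2/5)^2 = +1.
Reached (1/5) = 1. Collecting the sign flips along the way, the symbol is -1.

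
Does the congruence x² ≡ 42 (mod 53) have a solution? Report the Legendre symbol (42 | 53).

Pull out 2: since 53 ≡ 5 (mod 8), (2/53) = -1.
Reciprocity: 21 ≡ 1 and 53 ≡ 1 (mod 4), so (21/53) = +(53/21).
Reduce top mod 21: now compute (11/21).
Reciprocity: 11 ≡ 3 and 21 ≡ 1 (mod 4), so (11/21) = +(21/11).
Reduce top mod 11: now compute (10/11).
Pull out 2: since 11 ≡ 3 (mod 8), (2/11) = -1.
Reciprocity: 5 ≡ 1 and 11 ≡ 3 (mod 4), so (5/11) = +(11/5).
Reduce top mod 5: now compute (1/5).
Reached (1/5) = 1. Collecting the sign flips along the way, the symbol is +1.

1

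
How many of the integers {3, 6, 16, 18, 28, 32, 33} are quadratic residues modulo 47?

6

(3/47) = +1 → QR.
(6/47) = +1 → QR.
(16/47) = +1 → QR.
(18/47) = +1 → QR.
(28/47) = +1 → QR.
(32/47) = +1 → QR.
(33/47) = -1 → non-residue.
Total quadratic residues among the 7: 6.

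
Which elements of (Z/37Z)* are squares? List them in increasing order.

1, 3, 4, 7, 9, 10, 11, 12, 16, 21, 25, 26, 27, 28, 30, 33, 34, 36

Square k = 1,…,18 (k and 37−k give the same square):
1²=1, 2²=4, 3²=9, 4²=16, 5²=25, 6²=36, 7²≡12, 8²≡27, 9²≡7, 10²≡26, 11²≡10, 12²≡33, 13²≡21, 14²≡11, 15²≡3, 16²≡34, 17²≡30, 18²≡28 (mod 37).
So the quadratic residues mod 37 are {1, 3, 4, 7, 9, 10, 11, 12, 16, 21, 25, 26, 27, 28, 30, 33, 34, 36}.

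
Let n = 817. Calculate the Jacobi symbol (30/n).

-1

Pull out 2: since 817 ≡ 1 (mod 8), (2/817) = +1.
Reciprocity: 15 ≡ 3 and 817 ≡ 1 (mod 4), so (15/817) = +(817/15).
Reduce top mod 15: now compute (7/15).
Reciprocity: 7 ≡ 3 and 15 ≡ 3 (mod 4), so (7/15) = −(15/7).
Reduce top mod 7: now compute (1/7).
Reached (1/7) = 1. Collecting the sign flips along the way, the symbol is -1.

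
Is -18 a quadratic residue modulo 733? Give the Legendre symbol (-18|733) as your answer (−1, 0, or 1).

First reduce: -18 ≡ 715 (mod 733).
Reciprocity: 715 ≡ 3 and 733 ≡ 1 (mod 4), so (715/733) = +(733/715).
Reduce top mod 715: now compute (18/715).
Pull out 2: since 715 ≡ 3 (mod 8), (2/715) = -1.
Reciprocity: 9 ≡ 1 and 715 ≡ 3 (mod 4), so (9/715) = +(715/9).
Reduce top mod 9: now compute (4/9).
Pull out 2^2: since 9 ≡ 1 (mod 8), (2/9) = +1, so (2/9)^2 = +1.
Reached (1/9) = 1. Collecting the sign flips along the way, the symbol is -1.

-1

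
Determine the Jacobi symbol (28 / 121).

1

Pull out 2^2: since 121 ≡ 1 (mod 8), (2/121) = +1, so (2/121)^2 = +1.
Reciprocity: 7 ≡ 3 and 121 ≡ 1 (mod 4), so (7/121) = +(121/7).
Reduce top mod 7: now compute (2/7).
Pull out 2: since 7 ≡ 7 (mod 8), (2/7) = +1.
Reached (1/7) = 1. Collecting the sign flips along the way, the symbol is +1.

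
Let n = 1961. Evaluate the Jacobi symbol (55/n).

Reciprocity: 55 ≡ 3 and 1961 ≡ 1 (mod 4), so (55/1961) = +(1961/55).
Reduce top mod 55: now compute (36/55).
Pull out 2^2: since 55 ≡ 7 (mod 8), (2/55) = +1, so (2/55)^2 = +1.
Reciprocity: 9 ≡ 1 and 55 ≡ 3 (mod 4), so (9/55) = +(55/9).
Reduce top mod 9: now compute (1/9).
Reached (1/9) = 1. Collecting the sign flips along the way, the symbol is +1.

1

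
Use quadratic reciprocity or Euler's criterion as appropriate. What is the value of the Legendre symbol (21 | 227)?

1

Euler's criterion: (21/227) ≡ 21^113 (mod 227).
21^2 ≡ 214 (mod 227)
21^4 ≡ 169 (mod 227)
21^8 ≡ 186 (mod 227)
21^16 ≡ 92 (mod 227)
21^32 ≡ 65 (mod 227)
21^64 ≡ 139 (mod 227)
21^113 = 21^(64+32+16+1) ≡ 1 (mod 227).
Result is 1, so (21/227) = 1.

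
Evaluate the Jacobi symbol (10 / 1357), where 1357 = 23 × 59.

Pull out 2: since 1357 ≡ 5 (mod 8), (2/1357) = -1.
Reciprocity: 5 ≡ 1 and 1357 ≡ 1 (mod 4), so (5/1357) = +(1357/5).
Reduce top mod 5: now compute (2/5).
Pull out 2: since 5 ≡ 5 (mod 8), (2/5) = -1.
Reached (1/5) = 1. Collecting the sign flips along the way, the symbol is +1.

1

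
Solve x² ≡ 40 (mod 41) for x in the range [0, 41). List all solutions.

41 ≡ 1 (mod 4), so we find a root by search.
Trying successive values, 9² = 81 ≡ 40 (mod 41). The other root is 41 − 9 = 32.

9, 32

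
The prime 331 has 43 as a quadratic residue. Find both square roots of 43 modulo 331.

Since 331 ≡ 3 (mod 4), a square root of 43 is 43^((331+1)/4) = 43^83 mod 331.
Repeated squaring: 43^2≡194, 43^4≡233, 43^8≡5, 43^16≡25, 43^32≡294, 43^64≡45 (mod 331).
43^83 = 43^(64+16+2+1) ≡ 238 (mod 331).
Check: 238² = 56644 ≡ 43 (mod 331). The two roots are 93 and 238.

93, 238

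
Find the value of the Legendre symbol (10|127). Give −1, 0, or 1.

-1

Pull out 2: since 127 ≡ 7 (mod 8), (2/127) = +1.
Reciprocity: 5 ≡ 1 and 127 ≡ 3 (mod 4), so (5/127) = +(127/5).
Reduce top mod 5: now compute (2/5).
Pull out 2: since 5 ≡ 5 (mod 8), (2/5) = -1.
Reached (1/5) = 1. Collecting the sign flips along the way, the symbol is -1.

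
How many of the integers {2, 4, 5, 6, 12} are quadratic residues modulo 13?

(2/13) = -1 → non-residue.
(4/13) = +1 → QR.
(5/13) = -1 → non-residue.
(6/13) = -1 → non-residue.
(12/13) = +1 → QR.
Total quadratic residues among the 5: 2.

2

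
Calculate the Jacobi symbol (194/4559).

0

Pull out 2: since 4559 ≡ 7 (mod 8), (2/4559) = +1.
Reciprocity: 97 ≡ 1 and 4559 ≡ 3 (mod 4), so (97/4559) = +(4559/97).
Reduce top mod 97: now compute (0/97).
Top reduces to 0: gcd > 1, so the symbol is 0.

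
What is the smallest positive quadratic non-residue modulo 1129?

(2/1129) = +1, so 2 is a residue.
(3/1129) = +1, so 3 is a residue.
(4/1129) = +1, so 4 is a residue.
(5/1129) = +1, so 5 is a residue.
(6/1129) = +1, so 6 is a residue.
(7/1129) = +1, so 7 is a residue.
(8/1129) = +1, so 8 is a residue.
(9/1129) = +1, so 9 is a residue.
(10/1129) = +1, so 10 is a residue.
(11/1129) = −1, so 11 is the smallest positive non-residue mod 1129.

11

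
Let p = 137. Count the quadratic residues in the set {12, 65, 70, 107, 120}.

(12/137) = -1 → non-residue.
(65/137) = +1 → QR.
(70/137) = -1 → non-residue.
(107/137) = +1 → QR.
(120/137) = +1 → QR.
Total quadratic residues among the 5: 3.

3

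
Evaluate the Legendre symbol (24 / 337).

1

Pull out 2^3: since 337 ≡ 1 (mod 8), (2/337) = +1, so (2/337)^3 = +1.
Reciprocity: 3 ≡ 3 and 337 ≡ 1 (mod 4), so (3/337) = +(337/3).
Reduce top mod 3: now compute (1/3).
Reached (1/3) = 1. Collecting the sign flips along the way, the symbol is +1.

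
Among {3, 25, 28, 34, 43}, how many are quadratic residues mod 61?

(3/61) = +1 → QR.
(25/61) = +1 → QR.
(28/61) = -1 → non-residue.
(34/61) = +1 → QR.
(43/61) = -1 → non-residue.
Total quadratic residues among the 5: 3.

3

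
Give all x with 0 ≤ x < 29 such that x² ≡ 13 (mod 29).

10, 19

29 ≡ 1 (mod 4), so we find a root by search.
Trying successive values, 10² = 100 ≡ 13 (mod 29). The other root is 29 − 10 = 19.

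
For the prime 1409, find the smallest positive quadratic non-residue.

3

(2/1409) = +1, so 2 is a residue.
(3/1409) = −1, so 3 is the smallest positive non-residue mod 1409.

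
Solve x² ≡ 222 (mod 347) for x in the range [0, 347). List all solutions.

48, 299

Since 347 ≡ 3 (mod 4), a square root of 222 is 222^((347+1)/4) = 222^87 mod 347.
Repeated squaring: 222^2≡10, 222^4≡100, 222^8≡284, 222^16≡152, 222^32≡202, 222^64≡205 (mod 347).
222^87 = 222^(64+16+4+2+1) ≡ 48 (mod 347).
Check: 48² = 2304 ≡ 222 (mod 347). The two roots are 48 and 299.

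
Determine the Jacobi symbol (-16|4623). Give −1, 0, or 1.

First reduce: -16 ≡ 4607 (mod 4623).
Reciprocity: 4607 ≡ 3 and 4623 ≡ 3 (mod 4), so (4607/4623) = −(4623/4607).
Reduce top mod 4607: now compute (16/4607).
Pull out 2^4: since 4607 ≡ 7 (mod 8), (2/4607) = +1, so (2/4607)^4 = +1.
Reached (1/4607) = 1. Collecting the sign flips along the way, the symbol is -1.

-1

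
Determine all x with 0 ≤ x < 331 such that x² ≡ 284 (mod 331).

Since 331 ≡ 3 (mod 4), a square root of 284 is 284^((331+1)/4) = 284^83 mod 331.
Repeated squaring: 284^2≡223, 284^4≡79, 284^8≡283, 284^16≡318, 284^32≡169, 284^64≡95 (mod 331).
284^83 = 284^(64+16+2+1) ≡ 280 (mod 331).
Check: 280² = 78400 ≡ 284 (mod 331). The two roots are 51 and 280.

51, 280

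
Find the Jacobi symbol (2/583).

1

Pull out 2: since 583 ≡ 7 (mod 8), (2/583) = +1.
Reached (1/583) = 1. Collecting the sign flips along the way, the symbol is +1.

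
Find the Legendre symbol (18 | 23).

1

Euler's criterion: (18/23) ≡ 18^11 (mod 23).
18^2 ≡ 2 (mod 23)
18^4 ≡ 4 (mod 23)
18^8 ≡ 16 (mod 23)
18^11 = 18^(8+2+1) ≡ 1 (mod 23).
Result is 1, so (18/23) = 1.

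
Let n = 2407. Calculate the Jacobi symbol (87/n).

0

Reciprocity: 87 ≡ 3 and 2407 ≡ 3 (mod 4), so (87/2407) = −(2407/87).
Reduce top mod 87: now compute (58/87).
Pull out 2: since 87 ≡ 7 (mod 8), (2/87) = +1.
Reciprocity: 29 ≡ 1 and 87 ≡ 3 (mod 4), so (29/87) = +(87/29).
Reduce top mod 29: now compute (0/29).
Top reduces to 0: gcd > 1, so the symbol is 0.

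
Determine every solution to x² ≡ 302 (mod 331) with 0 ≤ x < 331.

Since 331 ≡ 3 (mod 4), a square root of 302 is 302^((331+1)/4) = 302^83 mod 331.
Repeated squaring: 302^2≡179, 302^4≡265, 302^8≡53, 302^16≡161, 302^32≡103, 302^64≡17 (mod 331).
302^83 = 302^(64+16+2+1) ≡ 77 (mod 331).
Check: 77² = 5929 ≡ 302 (mod 331). The two roots are 77 and 254.

77, 254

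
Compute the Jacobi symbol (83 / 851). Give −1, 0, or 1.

-1

Reciprocity: 83 ≡ 3 and 851 ≡ 3 (mod 4), so (83/851) = −(851/83).
Reduce top mod 83: now compute (21/83).
Reciprocity: 21 ≡ 1 and 83 ≡ 3 (mod 4), so (21/83) = +(83/21).
Reduce top mod 21: now compute (20/21).
Pull out 2^2: since 21 ≡ 5 (mod 8), (2/21) = -1, so (2/21)^2 = +1.
Reciprocity: 5 ≡ 1 and 21 ≡ 1 (mod 4), so (5/21) = +(21/5).
Reduce top mod 5: now compute (1/5).
Reached (1/5) = 1. Collecting the sign flips along the way, the symbol is -1.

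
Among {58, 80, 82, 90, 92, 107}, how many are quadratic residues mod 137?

1

(58/137) = -1 → non-residue.
(80/137) = -1 → non-residue.
(82/137) = -1 → non-residue.
(90/137) = -1 → non-residue.
(92/137) = -1 → non-residue.
(107/137) = +1 → QR.
Total quadratic residues among the 6: 1.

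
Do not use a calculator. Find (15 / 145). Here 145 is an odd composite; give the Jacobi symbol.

Reciprocity: 15 ≡ 3 and 145 ≡ 1 (mod 4), so (15/145) = +(145/15).
Reduce top mod 15: now compute (10/15).
Pull out 2: since 15 ≡ 7 (mod 8), (2/15) = +1.
Reciprocity: 5 ≡ 1 and 15 ≡ 3 (mod 4), so (5/15) = +(15/5).
Reduce top mod 5: now compute (0/5).
Top reduces to 0: gcd > 1, so the symbol is 0.

0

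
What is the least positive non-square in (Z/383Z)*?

(2/383) = +1, so 2 is a residue.
(3/383) = +1, so 3 is a residue.
(4/383) = +1, so 4 is a residue.
(5/383) = −1, so 5 is the smallest positive non-residue mod 383.

5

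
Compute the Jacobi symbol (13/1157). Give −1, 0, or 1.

0

Reciprocity: 13 ≡ 1 and 1157 ≡ 1 (mod 4), so (13/1157) = +(1157/13).
Reduce top mod 13: now compute (0/13).
Top reduces to 0: gcd > 1, so the symbol is 0.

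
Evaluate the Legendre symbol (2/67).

Pull out 2: since 67 ≡ 3 (mod 8), (2/67) = -1.
Reached (1/67) = 1. Collecting the sign flips along the way, the symbol is -1.

-1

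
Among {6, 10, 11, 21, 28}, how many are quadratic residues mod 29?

(6/29) = +1 → QR.
(10/29) = -1 → non-residue.
(11/29) = -1 → non-residue.
(21/29) = -1 → non-residue.
(28/29) = +1 → QR.
Total quadratic residues among the 5: 2.

2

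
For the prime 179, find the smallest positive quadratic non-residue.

2

(2/179) = −1, so 2 is the smallest positive non-residue mod 179.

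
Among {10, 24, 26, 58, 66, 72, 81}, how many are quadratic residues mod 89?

(10/89) = +1 → QR.
(24/89) = -1 → non-residue.
(26/89) = -1 → non-residue.
(58/89) = -1 → non-residue.
(66/89) = -1 → non-residue.
(72/89) = +1 → QR.
(81/89) = +1 → QR.
Total quadratic residues among the 7: 3.

3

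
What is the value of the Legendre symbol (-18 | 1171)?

1

First reduce: -18 ≡ 1153 (mod 1171).
Reciprocity: 1153 ≡ 1 and 1171 ≡ 3 (mod 4), so (1153/1171) = +(1171/1153).
Reduce top mod 1153: now compute (18/1153).
Pull out 2: since 1153 ≡ 1 (mod 8), (2/1153) = +1.
Reciprocity: 9 ≡ 1 and 1153 ≡ 1 (mod 4), so (9/1153) = +(1153/9).
Reduce top mod 9: now compute (1/9).
Reached (1/9) = 1. Collecting the sign flips along the way, the symbol is +1.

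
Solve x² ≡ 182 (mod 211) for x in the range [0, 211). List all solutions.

Since 211 ≡ 3 (mod 4), a square root of 182 is 182^((211+1)/4) = 182^53 mod 211.
Repeated squaring: 182^2≡208, 182^4≡9, 182^8≡81, 182^16≡20, 182^32≡189 (mod 211).
182^53 = 182^(32+16+4+1) ≡ 56 (mod 211).
Check: 56² = 3136 ≡ 182 (mod 211). The two roots are 56 and 155.

56, 155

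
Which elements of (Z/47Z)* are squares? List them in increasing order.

Square k = 1,…,23 (k and 47−k give the same square):
1²=1, 2²=4, 3²=9, 4²=16, 5²=25, 6²=36, 7²≡2, 8²≡17, 9²≡34, 10²≡6, 11²≡27, 12²≡3, 13²≡28, 14²≡8, 15²≡37, 16²≡21, 17²≡7, 18²≡42, 19²≡32, 20²≡24, 21²≡18, 22²≡14, 23²≡12 (mod 47).
So the quadratic residues mod 47 are {1, 2, 3, 4, 6, 7, 8, 9, 12, 14, 16, 17, 18, 21, 24, 25, 27, 28, 32, 34, 36, 37, 42}.

1,2,3,4,6,7,8,9,12,14,16,17,18,21,24,25,27,28,32,34,36,37,42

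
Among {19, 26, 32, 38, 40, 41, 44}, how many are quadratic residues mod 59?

(19/59) = +1 → QR.
(26/59) = +1 → QR.
(32/59) = -1 → non-residue.
(38/59) = -1 → non-residue.
(40/59) = -1 → non-residue.
(41/59) = +1 → QR.
(44/59) = -1 → non-residue.
Total quadratic residues among the 7: 3.

3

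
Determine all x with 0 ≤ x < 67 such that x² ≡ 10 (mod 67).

Since 67 ≡ 3 (mod 4), a square root of 10 is 10^((67+1)/4) = 10^17 mod 67.
Repeated squaring: 10^2≡33, 10^4≡17, 10^8≡21, 10^16≡39 (mod 67).
10^17 = 10^(16+1) ≡ 55 (mod 67).
Check: 55² = 3025 ≡ 10 (mod 67). The two roots are 12 and 55.

12, 55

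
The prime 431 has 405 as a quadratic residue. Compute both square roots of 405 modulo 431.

Since 431 ≡ 3 (mod 4), a square root of 405 is 405^((431+1)/4) = 405^108 mod 431.
Repeated squaring: 405^2≡245, 405^4≡116, 405^8≡95, 405^16≡405, 405^32≡245, 405^64≡116 (mod 431).
405^108 = 405^(64+32+8+4) ≡ 95 (mod 431).
Check: 95² = 9025 ≡ 405 (mod 431). The two roots are 95 and 336.

95, 336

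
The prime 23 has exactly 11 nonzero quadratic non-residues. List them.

Square k = 1,…,11 (k and 23−k give the same square):
1²=1, 2²=4, 3²=9, 4²=16, 5²≡2, 6²≡13, 7²≡3, 8²≡18, 9²≡12, 10²≡8, 11²≡6 (mod 23).
The residues are {1, 2, 3, 4, 6, 8, 9, 12, 13, 16, 18}; the non-residues are the remaining 11 nonzero classes.

5,7,10,11,14,15,17,19,20,21,22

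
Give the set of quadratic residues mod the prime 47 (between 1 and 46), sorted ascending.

Square k = 1,…,23 (k and 47−k give the same square):
1²=1, 2²=4, 3²=9, 4²=16, 5²=25, 6²=36, 7²≡2, 8²≡17, 9²≡34, 10²≡6, 11²≡27, 12²≡3, 13²≡28, 14²≡8, 15²≡37, 16²≡21, 17²≡7, 18²≡42, 19²≡32, 20²≡24, 21²≡18, 22²≡14, 23²≡12 (mod 47).
So the quadratic residues mod 47 are {1, 2, 3, 4, 6, 7, 8, 9, 12, 14, 16, 17, 18, 21, 24, 25, 27, 28, 32, 34, 36, 37, 42}.

1, 2, 3, 4, 6, 7, 8, 9, 12, 14, 16, 17, 18, 21, 24, 25, 27, 28, 32, 34, 36, 37, 42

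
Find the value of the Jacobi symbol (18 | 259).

Pull out 2: since 259 ≡ 3 (mod 8), (2/259) = -1.
Reciprocity: 9 ≡ 1 and 259 ≡ 3 (mod 4), so (9/259) = +(259/9).
Reduce top mod 9: now compute (7/9).
Reciprocity: 7 ≡ 3 and 9 ≡ 1 (mod 4), so (7/9) = +(9/7).
Reduce top mod 7: now compute (2/7).
Pull out 2: since 7 ≡ 7 (mod 8), (2/7) = +1.
Reached (1/7) = 1. Collecting the sign flips along the way, the symbol is -1.

-1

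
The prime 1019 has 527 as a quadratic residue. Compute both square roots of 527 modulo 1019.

493, 526

Since 1019 ≡ 3 (mod 4), a square root of 527 is 527^((1019+1)/4) = 527^255 mod 1019.
Repeated squaring: 527^2≡561, 527^4≡869, 527^8≡82, 527^16≡610, 527^32≡165, 527^64≡731, 527^128≡405 (mod 1019).
527^255 = 527^(128+64+32+16+8+4+2+1) ≡ 493 (mod 1019).
Check: 493² = 243049 ≡ 527 (mod 1019). The two roots are 493 and 526.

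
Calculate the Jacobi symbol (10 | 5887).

-1

Pull out 2: since 5887 ≡ 7 (mod 8), (2/5887) = +1.
Reciprocity: 5 ≡ 1 and 5887 ≡ 3 (mod 4), so (5/5887) = +(5887/5).
Reduce top mod 5: now compute (2/5).
Pull out 2: since 5 ≡ 5 (mod 8), (2/5) = -1.
Reached (1/5) = 1. Collecting the sign flips along the way, the symbol is -1.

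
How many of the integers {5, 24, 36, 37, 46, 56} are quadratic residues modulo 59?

(5/59) = +1 → QR.
(24/59) = -1 → non-residue.
(36/59) = +1 → QR.
(37/59) = -1 → non-residue.
(46/59) = +1 → QR.
(56/59) = -1 → non-residue.
Total quadratic residues among the 6: 3.

3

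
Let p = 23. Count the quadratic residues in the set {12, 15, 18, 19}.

2

(12/23) = +1 → QR.
(15/23) = -1 → non-residue.
(18/23) = +1 → QR.
(19/23) = -1 → non-residue.
Total quadratic residues among the 4: 2.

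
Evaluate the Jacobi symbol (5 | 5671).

Reciprocity: 5 ≡ 1 and 5671 ≡ 3 (mod 4), so (5/5671) = +(5671/5).
Reduce top mod 5: now compute (1/5).
Reached (1/5) = 1. Collecting the sign flips along the way, the symbol is +1.

1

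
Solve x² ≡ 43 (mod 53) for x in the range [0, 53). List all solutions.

19, 34

53 ≡ 1 (mod 4), so we find a root by search.
Trying successive values, 19² = 361 ≡ 43 (mod 53). The other root is 53 − 19 = 34.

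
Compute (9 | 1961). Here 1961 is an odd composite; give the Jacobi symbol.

1

Reciprocity: 9 ≡ 1 and 1961 ≡ 1 (mod 4), so (9/1961) = +(1961/9).
Reduce top mod 9: now compute (8/9).
Pull out 2^3: since 9 ≡ 1 (mod 8), (2/9) = +1, so (2/9)^3 = +1.
Reached (1/9) = 1. Collecting the sign flips along the way, the symbol is +1.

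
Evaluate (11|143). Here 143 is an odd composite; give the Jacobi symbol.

0

Reciprocity: 11 ≡ 3 and 143 ≡ 3 (mod 4), so (11/143) = −(143/11).
Reduce top mod 11: now compute (0/11).
Top reduces to 0: gcd > 1, so the symbol is 0.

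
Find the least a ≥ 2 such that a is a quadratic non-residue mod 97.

5

(2/97) = +1, so 2 is a residue.
(3/97) = +1, so 3 is a residue.
(4/97) = +1, so 4 is a residue.
(5/97) = −1, so 5 is the smallest positive non-residue mod 97.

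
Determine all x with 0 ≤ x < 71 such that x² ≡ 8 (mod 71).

Since 71 ≡ 3 (mod 4), a square root of 8 is 8^((71+1)/4) = 8^18 mod 71.
Repeated squaring: 8^2≡64, 8^4≡49, 8^8≡58, 8^16≡27 (mod 71).
8^18 = 8^(16+2) ≡ 24 (mod 71).
Check: 24² = 576 ≡ 8 (mod 71). The two roots are 24 and 47.

24, 47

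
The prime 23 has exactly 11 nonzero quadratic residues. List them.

Square k = 1,…,11 (k and 23−k give the same square):
1²=1, 2²=4, 3²=9, 4²=16, 5²≡2, 6²≡13, 7²≡3, 8²≡18, 9²≡12, 10²≡8, 11²≡6 (mod 23).
So the quadratic residues mod 23 are {1, 2, 3, 4, 6, 8, 9, 12, 13, 16, 18}.

1,2,3,4,6,8,9,12,13,16,18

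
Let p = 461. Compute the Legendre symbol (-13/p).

-1

Euler's criterion: (-13/461) ≡ 448^230 (mod 461).
448^2 ≡ 169 (mod 461)
448^4 ≡ 440 (mod 461)
448^8 ≡ 441 (mod 461)
448^16 ≡ 400 (mod 461)
448^32 ≡ 33 (mod 461)
448^64 ≡ 167 (mod 461)
448^128 ≡ 229 (mod 461)
448^230 = 448^(128+64+32+4+2) ≡ 460 (mod 461).
Result is 460 ≡ −1, so (-13/461) = −1.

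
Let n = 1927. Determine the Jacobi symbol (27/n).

Reciprocity: 27 ≡ 3 and 1927 ≡ 3 (mod 4), so (27/1927) = −(1927/27).
Reduce top mod 27: now compute (10/27).
Pull out 2: since 27 ≡ 3 (mod 8), (2/27) = -1.
Reciprocity: 5 ≡ 1 and 27 ≡ 3 (mod 4), so (5/27) = +(27/5).
Reduce top mod 5: now compute (2/5).
Pull out 2: since 5 ≡ 5 (mod 8), (2/5) = -1.
Reached (1/5) = 1. Collecting the sign flips along the way, the symbol is -1.

-1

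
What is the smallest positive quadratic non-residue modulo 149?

2

(2/149) = −1, so 2 is the smallest positive non-residue mod 149.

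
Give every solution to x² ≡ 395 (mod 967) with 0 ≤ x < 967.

Since 967 ≡ 3 (mod 4), a square root of 395 is 395^((967+1)/4) = 395^242 mod 967.
Repeated squaring: 395^2≡338, 395^4≡138, 395^8≡671, 395^16≡586, 395^32≡111, 395^64≡717, 395^128≡612 (mod 967).
395^242 = 395^(128+64+32+16+2) ≡ 284 (mod 967).
Check: 284² = 80656 ≡ 395 (mod 967). The two roots are 284 and 683.

284, 683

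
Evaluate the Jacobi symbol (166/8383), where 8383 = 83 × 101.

0

Pull out 2: since 8383 ≡ 7 (mod 8), (2/8383) = +1.
Reciprocity: 83 ≡ 3 and 8383 ≡ 3 (mod 4), so (83/8383) = −(8383/83).
Reduce top mod 83: now compute (0/83).
Top reduces to 0: gcd > 1, so the symbol is 0.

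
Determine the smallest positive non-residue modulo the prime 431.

7

(2/431) = +1, so 2 is a residue.
(3/431) = +1, so 3 is a residue.
(4/431) = +1, so 4 is a residue.
(5/431) = +1, so 5 is a residue.
(6/431) = +1, so 6 is a residue.
(7/431) = −1, so 7 is the smallest positive non-residue mod 431.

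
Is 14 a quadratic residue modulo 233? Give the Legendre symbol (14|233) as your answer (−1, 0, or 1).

Pull out 2: since 233 ≡ 1 (mod 8), (2/233) = +1.
Reciprocity: 7 ≡ 3 and 233 ≡ 1 (mod 4), so (7/233) = +(233/7).
Reduce top mod 7: now compute (2/7).
Pull out 2: since 7 ≡ 7 (mod 8), (2/7) = +1.
Reached (1/7) = 1. Collecting the sign flips along the way, the symbol is +1.

1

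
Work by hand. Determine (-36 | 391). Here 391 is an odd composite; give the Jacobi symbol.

-1

First reduce: -36 ≡ 355 (mod 391).
Reciprocity: 355 ≡ 3 and 391 ≡ 3 (mod 4), so (355/391) = −(391/355).
Reduce top mod 355: now compute (36/355).
Pull out 2^2: since 355 ≡ 3 (mod 8), (2/355) = -1, so (2/355)^2 = +1.
Reciprocity: 9 ≡ 1 and 355 ≡ 3 (mod 4), so (9/355) = +(355/9).
Reduce top mod 9: now compute (4/9).
Pull out 2^2: since 9 ≡ 1 (mod 8), (2/9) = +1, so (2/9)^2 = +1.
Reached (1/9) = 1. Collecting the sign flips along the way, the symbol is -1.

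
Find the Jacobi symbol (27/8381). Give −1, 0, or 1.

Reciprocity: 27 ≡ 3 and 8381 ≡ 1 (mod 4), so (27/8381) = +(8381/27).
Reduce top mod 27: now compute (11/27).
Reciprocity: 11 ≡ 3 and 27 ≡ 3 (mod 4), so (11/27) = −(27/11).
Reduce top mod 11: now compute (5/11).
Reciprocity: 5 ≡ 1 and 11 ≡ 3 (mod 4), so (5/11) = +(11/5).
Reduce top mod 5: now compute (1/5).
Reached (1/5) = 1. Collecting the sign flips along the way, the symbol is -1.

-1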